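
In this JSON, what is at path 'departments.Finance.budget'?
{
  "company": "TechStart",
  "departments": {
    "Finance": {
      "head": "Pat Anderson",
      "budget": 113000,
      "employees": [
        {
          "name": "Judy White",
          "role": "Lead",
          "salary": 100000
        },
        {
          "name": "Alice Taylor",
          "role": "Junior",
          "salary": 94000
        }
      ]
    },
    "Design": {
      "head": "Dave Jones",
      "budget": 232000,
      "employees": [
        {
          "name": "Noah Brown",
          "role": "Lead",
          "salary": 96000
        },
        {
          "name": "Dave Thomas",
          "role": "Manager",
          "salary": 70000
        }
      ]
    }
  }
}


Path: departments.Finance.budget

Navigate:
  -> departments
  -> Finance
  -> budget = 113000

113000


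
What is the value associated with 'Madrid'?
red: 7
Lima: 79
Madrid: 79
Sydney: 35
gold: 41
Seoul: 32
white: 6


Looking up key 'Madrid'
Value: 79

79


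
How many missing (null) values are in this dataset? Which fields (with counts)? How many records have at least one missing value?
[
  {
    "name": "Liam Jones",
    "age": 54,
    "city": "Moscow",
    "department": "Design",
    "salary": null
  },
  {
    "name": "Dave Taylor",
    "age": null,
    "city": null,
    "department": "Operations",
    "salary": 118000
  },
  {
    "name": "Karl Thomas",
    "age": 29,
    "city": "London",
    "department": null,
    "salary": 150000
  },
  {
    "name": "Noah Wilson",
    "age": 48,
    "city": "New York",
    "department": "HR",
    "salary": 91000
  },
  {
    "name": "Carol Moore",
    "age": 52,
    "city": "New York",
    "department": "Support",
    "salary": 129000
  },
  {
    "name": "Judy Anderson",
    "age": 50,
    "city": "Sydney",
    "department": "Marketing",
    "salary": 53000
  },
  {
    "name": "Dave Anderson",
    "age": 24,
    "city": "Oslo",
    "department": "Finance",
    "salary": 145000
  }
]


Checking for missing (null) values in 7 records:

  Liam Jones: salary
  Dave Taylor: age, city
  Karl Thomas: department
  Noah Wilson: complete
  Carol Moore: complete
  Judy Anderson: complete
  Dave Anderson: complete

Per field:
  name: 0 missing
  age: 1 missing
  city: 1 missing
  department: 1 missing
  salary: 1 missing

Total missing values: 4
Records with any missing: 3

4 missing values (age: 1, city: 1, department: 1, salary: 1); 3 incomplete records


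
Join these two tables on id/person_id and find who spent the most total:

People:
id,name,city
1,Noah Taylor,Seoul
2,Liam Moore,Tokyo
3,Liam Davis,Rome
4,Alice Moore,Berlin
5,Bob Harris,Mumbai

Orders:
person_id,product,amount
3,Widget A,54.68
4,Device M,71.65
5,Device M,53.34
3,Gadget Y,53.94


Join on: people.id = orders.person_id

Joined rows:
  Liam Davis (Rome) bought Widget A for $54.68
  Alice Moore (Berlin) bought Device M for $71.65
  Bob Harris (Mumbai) bought Device M for $53.34
  Liam Davis (Rome) bought Gadget Y for $53.94

Total per person:
  Liam Davis: $108.62
  Alice Moore: $71.65
  Bob Harris: $53.34

Top spender: Liam Davis ($108.62)

Liam Davis ($108.62)


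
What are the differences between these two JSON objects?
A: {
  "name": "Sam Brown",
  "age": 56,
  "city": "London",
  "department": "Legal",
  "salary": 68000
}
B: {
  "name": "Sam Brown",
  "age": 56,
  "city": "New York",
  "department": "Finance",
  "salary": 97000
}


Comparing each field (in key order):
  name: same
  age: same
  city: DIFFERENT
  department: DIFFERENT
  salary: DIFFERENT
Differences:
  city: London -> New York
  department: Legal -> Finance
  salary: 68000 -> 97000

3 field(s) changed

3 changes: city, department, salary


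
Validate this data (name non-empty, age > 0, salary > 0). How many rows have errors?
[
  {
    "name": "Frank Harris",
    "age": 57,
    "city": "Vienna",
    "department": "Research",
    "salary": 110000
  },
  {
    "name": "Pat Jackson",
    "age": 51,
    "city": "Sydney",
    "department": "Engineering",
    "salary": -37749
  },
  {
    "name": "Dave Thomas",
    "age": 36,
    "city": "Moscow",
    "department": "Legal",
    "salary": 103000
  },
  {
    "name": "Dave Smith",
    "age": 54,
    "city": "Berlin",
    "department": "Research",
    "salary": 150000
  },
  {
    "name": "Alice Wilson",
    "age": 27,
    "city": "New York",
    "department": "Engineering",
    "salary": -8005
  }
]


Validating 5 records:
Rules: name non-empty, age > 0, salary > 0

  Row 1 (Frank Harris): OK
  Row 2 (Pat Jackson): negative salary: -37749
  Row 3 (Dave Thomas): OK
  Row 4 (Dave Smith): OK
  Row 5 (Alice Wilson): negative salary: -8005

Total errors: 2

2 errors


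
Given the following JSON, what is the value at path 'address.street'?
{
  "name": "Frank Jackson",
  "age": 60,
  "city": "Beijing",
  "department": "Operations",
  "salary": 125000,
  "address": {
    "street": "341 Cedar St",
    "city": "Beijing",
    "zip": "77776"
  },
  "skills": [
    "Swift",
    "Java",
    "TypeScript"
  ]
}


Query: address.street
Path: address -> street
Value: 341 Cedar St

341 Cedar St


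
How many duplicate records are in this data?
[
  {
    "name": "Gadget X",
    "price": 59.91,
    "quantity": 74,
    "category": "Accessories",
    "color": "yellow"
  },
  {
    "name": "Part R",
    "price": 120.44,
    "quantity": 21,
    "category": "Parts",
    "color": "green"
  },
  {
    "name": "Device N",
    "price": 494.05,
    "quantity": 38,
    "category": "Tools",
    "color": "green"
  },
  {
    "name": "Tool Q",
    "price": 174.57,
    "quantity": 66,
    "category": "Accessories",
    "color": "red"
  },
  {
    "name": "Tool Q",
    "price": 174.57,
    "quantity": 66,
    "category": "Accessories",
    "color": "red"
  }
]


Checking 5 records for duplicates:

  Row 1: Gadget X ($59.91, qty 74)
  Row 2: Part R ($120.44, qty 21)
  Row 3: Device N ($494.05, qty 38)
  Row 4: Tool Q ($174.57, qty 66)
  Row 5: Tool Q ($174.57, qty 66) <-- DUPLICATE

Duplicates found: 1
Unique records: 4

1 duplicates, 4 unique


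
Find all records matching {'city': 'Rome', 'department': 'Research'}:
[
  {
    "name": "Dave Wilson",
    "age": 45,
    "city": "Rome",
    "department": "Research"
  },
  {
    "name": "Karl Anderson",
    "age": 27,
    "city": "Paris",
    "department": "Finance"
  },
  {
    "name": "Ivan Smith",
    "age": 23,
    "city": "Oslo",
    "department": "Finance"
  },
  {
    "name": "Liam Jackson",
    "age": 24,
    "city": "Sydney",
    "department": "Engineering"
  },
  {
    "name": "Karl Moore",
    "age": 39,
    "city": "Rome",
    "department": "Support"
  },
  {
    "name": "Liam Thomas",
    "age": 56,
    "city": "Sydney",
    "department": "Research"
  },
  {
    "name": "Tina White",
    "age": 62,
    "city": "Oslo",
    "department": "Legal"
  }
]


Search criteria: {'city': 'Rome', 'department': 'Research'}

Checking 7 records:
  Dave Wilson: {city: Rome, department: Research} <-- MATCH
  Karl Anderson: {city: Paris, department: Finance}
  Ivan Smith: {city: Oslo, department: Finance}
  Liam Jackson: {city: Sydney, department: Engineering}
  Karl Moore: {city: Rome, department: Support}
  Liam Thomas: {city: Sydney, department: Research}
  Tina White: {city: Oslo, department: Legal}

Matches: ["Dave Wilson"]

["Dave Wilson"]


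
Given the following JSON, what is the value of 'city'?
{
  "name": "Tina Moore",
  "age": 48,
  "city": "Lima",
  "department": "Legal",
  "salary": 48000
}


Looking up field 'city'
Value: Lima

Lima


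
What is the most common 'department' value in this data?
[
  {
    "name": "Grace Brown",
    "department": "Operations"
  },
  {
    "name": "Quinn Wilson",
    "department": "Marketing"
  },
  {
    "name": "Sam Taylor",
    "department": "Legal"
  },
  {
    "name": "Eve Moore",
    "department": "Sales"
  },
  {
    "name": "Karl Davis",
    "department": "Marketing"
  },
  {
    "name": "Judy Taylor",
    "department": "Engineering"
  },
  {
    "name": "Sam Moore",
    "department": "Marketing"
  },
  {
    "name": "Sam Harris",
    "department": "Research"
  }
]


Counting 'department' values across 8 records:

  Marketing: 3 ###
  Operations: 1 #
  Legal: 1 #
  Sales: 1 #
  Engineering: 1 #
  Research: 1 #

Most common: Marketing (3 times)

Marketing (3 times)


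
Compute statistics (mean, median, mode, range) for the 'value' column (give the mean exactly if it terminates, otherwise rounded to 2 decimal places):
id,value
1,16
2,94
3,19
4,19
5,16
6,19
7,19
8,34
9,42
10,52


Data: [16, 94, 19, 19, 16, 19, 19, 34, 42, 52]
Count: 10
Sum: 330
Mean: 330/10 = 33
Sorted: [16, 16, 19, 19, 19, 19, 34, 42, 52, 94]
Median: 19.0
Mode: 19 (4 times)
Range: 94 - 16 = 78
Min: 16, Max: 94

mean=33, median=19.0, mode=19, range=78


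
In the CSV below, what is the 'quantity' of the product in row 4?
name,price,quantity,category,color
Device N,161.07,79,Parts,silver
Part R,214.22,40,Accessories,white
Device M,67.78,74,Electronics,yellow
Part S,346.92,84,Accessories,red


Query: Row 4 ('Part S'), column 'quantity'
Value: 84

84


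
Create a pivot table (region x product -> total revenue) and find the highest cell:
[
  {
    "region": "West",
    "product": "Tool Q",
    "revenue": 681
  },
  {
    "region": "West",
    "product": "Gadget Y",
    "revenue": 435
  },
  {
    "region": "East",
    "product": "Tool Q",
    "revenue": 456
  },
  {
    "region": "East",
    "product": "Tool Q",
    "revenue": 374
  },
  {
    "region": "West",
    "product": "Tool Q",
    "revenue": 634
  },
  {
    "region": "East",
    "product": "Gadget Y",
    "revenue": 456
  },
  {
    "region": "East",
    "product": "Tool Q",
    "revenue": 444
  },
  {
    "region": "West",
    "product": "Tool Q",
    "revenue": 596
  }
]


Pivot: region (rows) x product (columns) -> total revenue

     Gadget Y      Tool Q      
East           456          1274  
West           435          1911  

Highest: West / Tool Q = $1911

West / Tool Q = $1911


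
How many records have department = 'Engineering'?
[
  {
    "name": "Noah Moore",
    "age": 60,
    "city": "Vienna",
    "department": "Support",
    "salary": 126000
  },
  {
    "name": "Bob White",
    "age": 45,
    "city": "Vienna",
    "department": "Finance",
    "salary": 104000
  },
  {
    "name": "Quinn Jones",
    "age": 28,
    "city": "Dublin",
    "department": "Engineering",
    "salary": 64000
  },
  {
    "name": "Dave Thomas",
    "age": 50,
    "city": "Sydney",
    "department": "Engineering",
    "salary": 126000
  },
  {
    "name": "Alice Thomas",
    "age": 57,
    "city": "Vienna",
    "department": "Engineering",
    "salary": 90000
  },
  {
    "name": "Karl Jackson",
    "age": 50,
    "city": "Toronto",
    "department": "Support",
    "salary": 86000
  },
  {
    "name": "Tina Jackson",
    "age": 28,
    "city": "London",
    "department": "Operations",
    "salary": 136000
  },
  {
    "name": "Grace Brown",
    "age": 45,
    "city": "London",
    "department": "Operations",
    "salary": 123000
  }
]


Data: 8 records
Condition: department = 'Engineering'

Checking each record:
  Noah Moore: Support
  Bob White: Finance
  Quinn Jones: Engineering MATCH
  Dave Thomas: Engineering MATCH
  Alice Thomas: Engineering MATCH
  Karl Jackson: Support
  Tina Jackson: Operations
  Grace Brown: Operations

Count: 3

3


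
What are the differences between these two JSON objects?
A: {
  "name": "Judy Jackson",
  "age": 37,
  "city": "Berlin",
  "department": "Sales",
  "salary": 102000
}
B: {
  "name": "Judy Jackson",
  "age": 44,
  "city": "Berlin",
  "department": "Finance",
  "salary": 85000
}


Comparing each field (in key order):
  name: same
  age: DIFFERENT
  city: same
  department: DIFFERENT
  salary: DIFFERENT
Differences:
  age: 37 -> 44
  department: Sales -> Finance
  salary: 102000 -> 85000

3 field(s) changed

3 changes: age, department, salary


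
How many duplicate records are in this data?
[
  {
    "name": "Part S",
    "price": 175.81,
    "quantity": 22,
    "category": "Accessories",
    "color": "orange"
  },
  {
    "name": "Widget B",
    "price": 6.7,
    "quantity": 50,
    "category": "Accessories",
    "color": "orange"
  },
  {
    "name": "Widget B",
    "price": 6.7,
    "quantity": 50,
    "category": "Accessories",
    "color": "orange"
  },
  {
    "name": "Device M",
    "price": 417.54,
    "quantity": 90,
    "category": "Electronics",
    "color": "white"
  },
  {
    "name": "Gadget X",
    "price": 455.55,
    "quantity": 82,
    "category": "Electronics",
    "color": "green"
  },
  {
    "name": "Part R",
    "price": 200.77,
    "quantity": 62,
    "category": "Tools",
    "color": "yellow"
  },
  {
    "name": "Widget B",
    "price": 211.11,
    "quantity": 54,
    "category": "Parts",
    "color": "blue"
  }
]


Checking 7 records for duplicates:

  Row 1: Part S ($175.81, qty 22)
  Row 2: Widget B ($6.7, qty 50)
  Row 3: Widget B ($6.7, qty 50) <-- DUPLICATE
  Row 4: Device M ($417.54, qty 90)
  Row 5: Gadget X ($455.55, qty 82)
  Row 6: Part R ($200.77, qty 62)
  Row 7: Widget B ($211.11, qty 54)

Duplicates found: 1
Unique records: 6

1 duplicates, 6 unique


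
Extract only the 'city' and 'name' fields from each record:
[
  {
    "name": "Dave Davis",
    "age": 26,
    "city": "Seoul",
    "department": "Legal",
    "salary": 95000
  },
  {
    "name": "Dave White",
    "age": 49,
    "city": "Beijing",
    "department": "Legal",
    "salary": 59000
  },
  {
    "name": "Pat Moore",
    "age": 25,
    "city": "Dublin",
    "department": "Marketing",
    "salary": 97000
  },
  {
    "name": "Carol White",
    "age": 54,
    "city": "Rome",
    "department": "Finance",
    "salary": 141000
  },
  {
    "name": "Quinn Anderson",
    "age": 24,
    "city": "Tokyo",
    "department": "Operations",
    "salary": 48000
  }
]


Original: 5 records with fields: name, age, city, department, salary
Keep: ['city', 'name']
Drop: ['age', 'department', 'salary']
Result: 5 records, 2 fields each

[
  {
    "city": "Seoul",
    "name": "Dave Davis"
  },
  {
    "city": "Beijing",
    "name": "Dave White"
  },
  {
    "city": "Dublin",
    "name": "Pat Moore"
  },
  {
    "city": "Rome",
    "name": "Carol White"
  },
  {
    "city": "Tokyo",
    "name": "Quinn Anderson"
  }
]


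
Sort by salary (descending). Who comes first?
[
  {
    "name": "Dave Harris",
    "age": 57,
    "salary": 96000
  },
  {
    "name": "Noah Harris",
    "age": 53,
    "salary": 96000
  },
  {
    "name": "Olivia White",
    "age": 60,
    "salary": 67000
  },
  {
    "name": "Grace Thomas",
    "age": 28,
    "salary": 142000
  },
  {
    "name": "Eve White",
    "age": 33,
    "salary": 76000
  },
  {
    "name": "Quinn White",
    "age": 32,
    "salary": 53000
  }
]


Sort by: salary (descending)

Sorted order:
  1. Grace Thomas (salary = 142000)
  2. Dave Harris (salary = 96000)
  3. Noah Harris (salary = 96000)
  4. Eve White (salary = 76000)
  5. Olivia White (salary = 67000)
  6. Quinn White (salary = 53000)

First: Grace Thomas

Grace Thomas


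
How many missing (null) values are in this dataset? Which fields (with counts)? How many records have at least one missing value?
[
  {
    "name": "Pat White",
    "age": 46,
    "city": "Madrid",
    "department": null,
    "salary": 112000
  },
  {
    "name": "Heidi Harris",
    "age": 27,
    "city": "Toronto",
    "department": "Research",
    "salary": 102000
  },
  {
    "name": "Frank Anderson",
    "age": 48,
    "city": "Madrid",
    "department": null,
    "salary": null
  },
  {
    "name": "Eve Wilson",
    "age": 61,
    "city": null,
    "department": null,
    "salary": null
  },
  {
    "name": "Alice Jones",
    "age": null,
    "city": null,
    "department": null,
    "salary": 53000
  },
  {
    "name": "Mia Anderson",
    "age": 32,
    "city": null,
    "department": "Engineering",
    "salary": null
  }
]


Checking for missing (null) values in 6 records:

  Pat White: department
  Heidi Harris: complete
  Frank Anderson: department, salary
  Eve Wilson: city, department, salary
  Alice Jones: age, city, department
  Mia Anderson: city, salary

Per field:
  name: 0 missing
  age: 1 missing
  city: 3 missing
  department: 4 missing
  salary: 3 missing

Total missing values: 11
Records with any missing: 5

11 missing values (age: 1, city: 3, department: 4, salary: 3); 5 incomplete records


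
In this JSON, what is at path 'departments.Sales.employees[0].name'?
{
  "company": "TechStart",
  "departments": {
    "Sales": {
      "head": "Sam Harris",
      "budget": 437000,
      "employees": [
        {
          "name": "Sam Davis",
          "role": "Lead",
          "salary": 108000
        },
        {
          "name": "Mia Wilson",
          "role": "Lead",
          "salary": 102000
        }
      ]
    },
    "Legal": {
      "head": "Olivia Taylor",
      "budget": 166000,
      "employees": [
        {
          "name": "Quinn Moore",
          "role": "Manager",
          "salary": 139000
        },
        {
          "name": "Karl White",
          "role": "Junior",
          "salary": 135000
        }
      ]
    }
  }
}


Path: departments.Sales.employees[0].name

Navigate:
  -> departments
  -> Sales
  -> employees[0].name = 'Sam Davis'

Sam Davis


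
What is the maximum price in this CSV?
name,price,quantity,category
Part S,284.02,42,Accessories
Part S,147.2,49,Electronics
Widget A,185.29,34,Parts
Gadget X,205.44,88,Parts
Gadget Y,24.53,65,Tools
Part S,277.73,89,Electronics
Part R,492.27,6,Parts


Computing maximum price:
Values: [284.02, 147.2, 185.29, 205.44, 24.53, 277.73, 492.27]
Max = 492.27

492.27


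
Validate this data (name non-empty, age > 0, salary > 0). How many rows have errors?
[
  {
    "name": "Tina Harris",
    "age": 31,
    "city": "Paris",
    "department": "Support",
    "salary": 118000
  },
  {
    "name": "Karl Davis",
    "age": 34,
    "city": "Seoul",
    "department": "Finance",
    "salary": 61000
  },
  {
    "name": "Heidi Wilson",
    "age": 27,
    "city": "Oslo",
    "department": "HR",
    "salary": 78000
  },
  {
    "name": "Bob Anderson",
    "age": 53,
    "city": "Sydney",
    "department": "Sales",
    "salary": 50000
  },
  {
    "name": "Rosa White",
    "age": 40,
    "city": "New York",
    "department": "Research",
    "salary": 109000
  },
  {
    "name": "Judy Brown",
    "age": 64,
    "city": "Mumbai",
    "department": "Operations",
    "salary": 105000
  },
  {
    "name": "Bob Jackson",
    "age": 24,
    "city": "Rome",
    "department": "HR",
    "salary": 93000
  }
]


Validating 7 records:
Rules: name non-empty, age > 0, salary > 0

  Row 1 (Tina Harris): OK
  Row 2 (Karl Davis): OK
  Row 3 (Heidi Wilson): OK
  Row 4 (Bob Anderson): OK
  Row 5 (Rosa White): OK
  Row 6 (Judy Brown): OK
  Row 7 (Bob Jackson): OK

Total errors: 0

0 errors


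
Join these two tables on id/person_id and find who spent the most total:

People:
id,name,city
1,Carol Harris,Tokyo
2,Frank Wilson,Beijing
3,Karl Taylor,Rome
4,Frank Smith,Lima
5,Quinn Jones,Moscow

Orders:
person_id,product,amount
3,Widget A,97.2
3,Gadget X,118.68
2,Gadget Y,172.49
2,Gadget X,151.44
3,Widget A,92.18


Join on: people.id = orders.person_id

Joined rows:
  Karl Taylor (Rome) bought Widget A for $97.2
  Karl Taylor (Rome) bought Gadget X for $118.68
  Frank Wilson (Beijing) bought Gadget Y for $172.49
  Frank Wilson (Beijing) bought Gadget X for $151.44
  Karl Taylor (Rome) bought Widget A for $92.18

Total per person:
  Frank Wilson: $323.93
  Karl Taylor: $308.06

Top spender: Frank Wilson ($323.93)

Frank Wilson ($323.93)


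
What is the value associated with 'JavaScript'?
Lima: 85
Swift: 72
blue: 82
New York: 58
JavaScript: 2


Looking up key 'JavaScript'
Value: 2

2


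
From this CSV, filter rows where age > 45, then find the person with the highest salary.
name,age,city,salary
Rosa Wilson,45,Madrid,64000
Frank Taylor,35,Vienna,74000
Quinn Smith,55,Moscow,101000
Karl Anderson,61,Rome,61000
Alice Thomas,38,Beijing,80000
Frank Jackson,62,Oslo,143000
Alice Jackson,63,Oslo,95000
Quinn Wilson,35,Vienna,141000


Filter: age > 45
Sort by: salary (descending)

Filtered records (4):
  Frank Jackson, age 62, salary $143000
  Quinn Smith, age 55, salary $101000
  Alice Jackson, age 63, salary $95000
  Karl Anderson, age 61, salary $61000

Highest salary: Frank Jackson ($143000)

Frank Jackson


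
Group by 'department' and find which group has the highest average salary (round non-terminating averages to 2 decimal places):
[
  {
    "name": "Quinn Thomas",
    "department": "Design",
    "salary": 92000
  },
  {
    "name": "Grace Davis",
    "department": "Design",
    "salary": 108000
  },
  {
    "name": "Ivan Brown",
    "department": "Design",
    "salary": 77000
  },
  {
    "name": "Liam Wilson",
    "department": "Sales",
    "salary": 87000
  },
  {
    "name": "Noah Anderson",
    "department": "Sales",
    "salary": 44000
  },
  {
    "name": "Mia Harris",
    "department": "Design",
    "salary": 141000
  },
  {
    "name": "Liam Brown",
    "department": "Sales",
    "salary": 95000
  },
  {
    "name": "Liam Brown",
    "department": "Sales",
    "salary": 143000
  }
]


Group by: department

Groups:
  Design: 4 people, avg salary = 418000/4 = $104500
  Sales: 4 people, avg salary = 369000/4 = $92250

Highest average salary: Design ($104500)

Design ($104500)


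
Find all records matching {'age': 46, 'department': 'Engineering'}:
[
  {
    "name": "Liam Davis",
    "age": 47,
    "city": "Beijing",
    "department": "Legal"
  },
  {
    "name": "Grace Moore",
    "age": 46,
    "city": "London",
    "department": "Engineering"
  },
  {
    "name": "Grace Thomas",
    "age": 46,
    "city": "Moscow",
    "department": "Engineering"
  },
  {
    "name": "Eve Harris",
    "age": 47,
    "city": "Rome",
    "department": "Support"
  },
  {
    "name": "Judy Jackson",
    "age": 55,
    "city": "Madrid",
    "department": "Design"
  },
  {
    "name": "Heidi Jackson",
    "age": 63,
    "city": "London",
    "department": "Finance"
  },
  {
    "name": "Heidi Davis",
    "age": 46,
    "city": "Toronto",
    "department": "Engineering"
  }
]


Search criteria: {'age': 46, 'department': 'Engineering'}

Checking 7 records:
  Liam Davis: {age: 47, department: Legal}
  Grace Moore: {age: 46, department: Engineering} <-- MATCH
  Grace Thomas: {age: 46, department: Engineering} <-- MATCH
  Eve Harris: {age: 47, department: Support}
  Judy Jackson: {age: 55, department: Design}
  Heidi Jackson: {age: 63, department: Finance}
  Heidi Davis: {age: 46, department: Engineering} <-- MATCH

Matches: ["Grace Moore", "Grace Thomas", "Heidi Davis"]

["Grace Moore", "Grace Thomas", "Heidi Davis"]


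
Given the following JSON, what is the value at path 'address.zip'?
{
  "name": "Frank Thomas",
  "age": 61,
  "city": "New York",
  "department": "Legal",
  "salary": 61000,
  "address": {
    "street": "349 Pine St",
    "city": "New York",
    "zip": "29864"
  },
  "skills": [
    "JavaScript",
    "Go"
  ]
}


Query: address.zip
Path: address -> zip
Value: 29864

29864


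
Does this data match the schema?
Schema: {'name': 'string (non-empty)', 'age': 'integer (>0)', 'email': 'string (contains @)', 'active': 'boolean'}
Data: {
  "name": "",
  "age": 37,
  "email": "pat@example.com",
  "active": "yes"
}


Validating each field against schema:
  name: FAIL ("" is an empty string)
  age: OK (positive integer)
  email: OK (string with @)
  active: FAIL ("yes" is not a boolean)

Result: INVALID (2 errors: name, active)

INVALID (2 errors: name, active)


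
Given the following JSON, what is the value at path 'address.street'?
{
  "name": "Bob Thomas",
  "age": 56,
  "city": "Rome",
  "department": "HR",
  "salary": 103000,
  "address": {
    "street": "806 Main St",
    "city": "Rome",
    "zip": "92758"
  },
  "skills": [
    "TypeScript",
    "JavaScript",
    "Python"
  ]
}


Query: address.street
Path: address -> street
Value: 806 Main St

806 Main St


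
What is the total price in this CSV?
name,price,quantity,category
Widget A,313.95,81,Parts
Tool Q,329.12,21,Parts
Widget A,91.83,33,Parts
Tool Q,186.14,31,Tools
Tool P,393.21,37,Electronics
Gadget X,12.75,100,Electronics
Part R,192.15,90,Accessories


Computing total price:
Values: [313.95, 329.12, 91.83, 186.14, 393.21, 12.75, 192.15]
Sum = 1519.15

1519.15


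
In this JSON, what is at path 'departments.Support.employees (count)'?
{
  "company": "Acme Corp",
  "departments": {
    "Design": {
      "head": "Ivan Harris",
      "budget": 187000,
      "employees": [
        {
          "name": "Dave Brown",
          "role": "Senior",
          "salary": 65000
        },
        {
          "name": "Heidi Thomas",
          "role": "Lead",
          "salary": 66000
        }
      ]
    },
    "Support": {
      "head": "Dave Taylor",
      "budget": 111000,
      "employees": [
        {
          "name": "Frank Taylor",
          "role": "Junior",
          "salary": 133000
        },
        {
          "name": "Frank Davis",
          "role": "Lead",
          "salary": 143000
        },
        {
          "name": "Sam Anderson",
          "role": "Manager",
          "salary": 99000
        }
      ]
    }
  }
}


Path: departments.Support.employees (count)

Navigate:
  -> departments
  -> Support
  -> employees (array, length 3)

3


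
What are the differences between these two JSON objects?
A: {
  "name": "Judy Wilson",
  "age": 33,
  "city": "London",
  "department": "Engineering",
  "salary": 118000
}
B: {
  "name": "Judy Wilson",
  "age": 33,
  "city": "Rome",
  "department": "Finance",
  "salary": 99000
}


Comparing each field (in key order):
  name: same
  age: same
  city: DIFFERENT
  department: DIFFERENT
  salary: DIFFERENT
Differences:
  city: London -> Rome
  department: Engineering -> Finance
  salary: 118000 -> 99000

3 field(s) changed

3 changes: city, department, salary


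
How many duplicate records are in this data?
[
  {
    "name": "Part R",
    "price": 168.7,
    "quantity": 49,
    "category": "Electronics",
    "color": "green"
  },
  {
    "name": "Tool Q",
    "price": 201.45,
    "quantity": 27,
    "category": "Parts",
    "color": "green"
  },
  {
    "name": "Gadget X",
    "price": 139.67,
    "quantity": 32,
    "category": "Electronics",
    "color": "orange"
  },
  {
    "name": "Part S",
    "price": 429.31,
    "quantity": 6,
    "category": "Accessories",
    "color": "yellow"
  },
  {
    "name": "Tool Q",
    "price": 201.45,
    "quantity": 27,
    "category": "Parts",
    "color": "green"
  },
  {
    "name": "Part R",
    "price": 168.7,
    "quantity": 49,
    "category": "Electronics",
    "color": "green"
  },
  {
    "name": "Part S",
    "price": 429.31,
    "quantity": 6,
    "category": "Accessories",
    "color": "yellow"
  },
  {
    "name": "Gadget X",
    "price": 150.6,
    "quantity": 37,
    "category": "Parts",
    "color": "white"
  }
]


Checking 8 records for duplicates:

  Row 1: Part R ($168.7, qty 49)
  Row 2: Tool Q ($201.45, qty 27)
  Row 3: Gadget X ($139.67, qty 32)
  Row 4: Part S ($429.31, qty 6)
  Row 5: Tool Q ($201.45, qty 27) <-- DUPLICATE
  Row 6: Part R ($168.7, qty 49) <-- DUPLICATE
  Row 7: Part S ($429.31, qty 6) <-- DUPLICATE
  Row 8: Gadget X ($150.6, qty 37)

Duplicates found: 3
Unique records: 5

3 duplicates, 5 unique


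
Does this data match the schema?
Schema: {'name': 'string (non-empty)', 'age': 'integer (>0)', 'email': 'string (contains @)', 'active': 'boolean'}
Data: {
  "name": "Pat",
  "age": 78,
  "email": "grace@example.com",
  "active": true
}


Validating each field against schema:
  name: OK (non-empty string)
  age: OK (positive integer)
  email: OK (string with @)
  active: OK (boolean)

Result: VALID

VALID


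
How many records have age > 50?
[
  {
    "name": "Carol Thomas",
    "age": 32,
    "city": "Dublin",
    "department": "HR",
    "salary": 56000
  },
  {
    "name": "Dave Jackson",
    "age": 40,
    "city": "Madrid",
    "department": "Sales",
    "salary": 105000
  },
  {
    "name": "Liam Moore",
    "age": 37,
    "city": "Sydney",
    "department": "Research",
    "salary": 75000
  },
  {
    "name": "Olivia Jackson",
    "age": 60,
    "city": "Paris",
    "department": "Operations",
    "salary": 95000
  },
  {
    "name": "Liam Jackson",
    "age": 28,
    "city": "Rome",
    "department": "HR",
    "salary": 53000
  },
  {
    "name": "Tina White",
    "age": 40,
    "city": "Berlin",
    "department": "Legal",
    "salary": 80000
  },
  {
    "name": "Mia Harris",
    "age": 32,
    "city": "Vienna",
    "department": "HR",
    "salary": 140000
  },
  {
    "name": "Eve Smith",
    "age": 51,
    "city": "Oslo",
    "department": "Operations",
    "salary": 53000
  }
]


Data: 8 records
Condition: age > 50

Checking each record:
  Carol Thomas: 32
  Dave Jackson: 40
  Liam Moore: 37
  Olivia Jackson: 60 MATCH
  Liam Jackson: 28
  Tina White: 40
  Mia Harris: 32
  Eve Smith: 51 MATCH

Count: 2

2


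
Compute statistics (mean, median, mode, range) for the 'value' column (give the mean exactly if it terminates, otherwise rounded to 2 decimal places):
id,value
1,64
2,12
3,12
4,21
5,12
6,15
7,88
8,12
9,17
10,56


Data: [64, 12, 12, 21, 12, 15, 88, 12, 17, 56]
Count: 10
Sum: 309
Mean: 309/10 = 30.9
Sorted: [12, 12, 12, 12, 15, 17, 21, 56, 64, 88]
Median: 16.0
Mode: 12 (4 times)
Range: 88 - 12 = 76
Min: 12, Max: 88

mean=30.9, median=16.0, mode=12, range=76


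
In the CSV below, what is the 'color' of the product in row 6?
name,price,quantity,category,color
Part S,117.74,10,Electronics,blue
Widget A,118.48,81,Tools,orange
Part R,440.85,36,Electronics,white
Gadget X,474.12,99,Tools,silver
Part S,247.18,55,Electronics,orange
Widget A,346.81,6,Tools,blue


Query: Row 6 ('Widget A'), column 'color'
Value: blue

blue


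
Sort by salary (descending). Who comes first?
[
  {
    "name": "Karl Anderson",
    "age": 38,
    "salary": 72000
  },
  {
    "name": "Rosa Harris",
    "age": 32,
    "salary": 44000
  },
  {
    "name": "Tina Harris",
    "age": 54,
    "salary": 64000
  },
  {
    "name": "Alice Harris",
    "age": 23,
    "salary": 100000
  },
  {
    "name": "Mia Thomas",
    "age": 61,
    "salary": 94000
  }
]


Sort by: salary (descending)

Sorted order:
  1. Alice Harris (salary = 100000)
  2. Mia Thomas (salary = 94000)
  3. Karl Anderson (salary = 72000)
  4. Tina Harris (salary = 64000)
  5. Rosa Harris (salary = 44000)

First: Alice Harris

Alice Harris


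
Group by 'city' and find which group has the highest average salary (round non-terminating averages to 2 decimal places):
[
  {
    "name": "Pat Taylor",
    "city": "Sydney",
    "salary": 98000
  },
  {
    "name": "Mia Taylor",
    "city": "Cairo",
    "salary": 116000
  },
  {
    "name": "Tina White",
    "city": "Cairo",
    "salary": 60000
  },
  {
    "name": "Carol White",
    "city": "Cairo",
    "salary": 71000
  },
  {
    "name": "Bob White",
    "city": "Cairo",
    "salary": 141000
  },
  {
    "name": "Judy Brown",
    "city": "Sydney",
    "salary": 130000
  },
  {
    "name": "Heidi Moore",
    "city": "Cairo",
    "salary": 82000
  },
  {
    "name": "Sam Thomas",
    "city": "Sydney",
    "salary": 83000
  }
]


Group by: city

Groups:
  Cairo: 5 people, avg salary = 470000/5 = $94000
  Sydney: 3 people, avg salary = 311000/3 ≈ $103666.67

Highest average salary: Sydney (≈$103666.67)

Sydney (≈$103666.67)


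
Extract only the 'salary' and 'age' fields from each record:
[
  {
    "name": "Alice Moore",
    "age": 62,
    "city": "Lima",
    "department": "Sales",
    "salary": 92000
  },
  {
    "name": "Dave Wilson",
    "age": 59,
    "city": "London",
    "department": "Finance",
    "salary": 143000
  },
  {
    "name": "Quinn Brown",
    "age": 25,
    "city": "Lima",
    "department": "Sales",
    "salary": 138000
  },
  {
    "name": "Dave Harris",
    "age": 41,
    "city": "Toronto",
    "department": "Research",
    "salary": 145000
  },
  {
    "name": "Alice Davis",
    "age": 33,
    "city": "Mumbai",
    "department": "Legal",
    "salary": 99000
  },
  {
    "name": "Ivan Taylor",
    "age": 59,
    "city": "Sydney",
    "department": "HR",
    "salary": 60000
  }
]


Original: 6 records with fields: name, age, city, department, salary
Keep: ['salary', 'age']
Drop: ['name', 'city', 'department']
Result: 6 records, 2 fields each

[
  {
    "salary": 92000,
    "age": 62
  },
  {
    "salary": 143000,
    "age": 59
  },
  {
    "salary": 138000,
    "age": 25
  },
  {
    "salary": 145000,
    "age": 41
  },
  {
    "salary": 99000,
    "age": 33
  },
  {
    "salary": 60000,
    "age": 59
  }
]


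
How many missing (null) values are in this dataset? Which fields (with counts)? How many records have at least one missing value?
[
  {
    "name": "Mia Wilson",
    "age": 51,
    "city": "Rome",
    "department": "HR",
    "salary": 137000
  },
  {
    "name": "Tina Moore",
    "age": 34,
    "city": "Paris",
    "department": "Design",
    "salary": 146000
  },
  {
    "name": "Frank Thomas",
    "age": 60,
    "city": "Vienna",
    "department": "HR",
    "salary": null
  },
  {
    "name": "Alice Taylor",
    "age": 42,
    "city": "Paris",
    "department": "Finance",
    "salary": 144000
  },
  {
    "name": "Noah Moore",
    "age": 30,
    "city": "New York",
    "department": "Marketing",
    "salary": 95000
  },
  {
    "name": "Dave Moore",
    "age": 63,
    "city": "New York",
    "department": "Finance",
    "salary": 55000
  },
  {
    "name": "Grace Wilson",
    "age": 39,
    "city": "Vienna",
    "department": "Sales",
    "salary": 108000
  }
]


Checking for missing (null) values in 7 records:

  Mia Wilson: complete
  Tina Moore: complete
  Frank Thomas: salary
  Alice Taylor: complete
  Noah Moore: complete
  Dave Moore: complete
  Grace Wilson: complete

Per field:
  name: 0 missing
  age: 0 missing
  city: 0 missing
  department: 0 missing
  salary: 1 missing

Total missing values: 1
Records with any missing: 1

1 missing values (salary: 1); 1 incomplete records


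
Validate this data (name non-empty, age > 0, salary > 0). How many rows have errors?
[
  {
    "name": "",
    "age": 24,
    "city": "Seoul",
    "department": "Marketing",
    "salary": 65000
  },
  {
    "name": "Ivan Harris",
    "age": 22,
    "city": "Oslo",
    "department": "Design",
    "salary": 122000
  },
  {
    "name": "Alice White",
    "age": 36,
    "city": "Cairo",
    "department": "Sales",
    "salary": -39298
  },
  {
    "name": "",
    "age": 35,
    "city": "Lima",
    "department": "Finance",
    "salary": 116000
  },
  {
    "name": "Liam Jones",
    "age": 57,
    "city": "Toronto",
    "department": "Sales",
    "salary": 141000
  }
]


Validating 5 records:
Rules: name non-empty, age > 0, salary > 0

  Row 1 (???): empty name
  Row 2 (Ivan Harris): OK
  Row 3 (Alice White): negative salary: -39298
  Row 4 (???): empty name
  Row 5 (Liam Jones): OK

Total errors: 3

3 errors


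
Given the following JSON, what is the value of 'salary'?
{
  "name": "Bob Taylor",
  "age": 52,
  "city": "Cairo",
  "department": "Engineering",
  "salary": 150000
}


Looking up field 'salary'
Value: 150000

150000


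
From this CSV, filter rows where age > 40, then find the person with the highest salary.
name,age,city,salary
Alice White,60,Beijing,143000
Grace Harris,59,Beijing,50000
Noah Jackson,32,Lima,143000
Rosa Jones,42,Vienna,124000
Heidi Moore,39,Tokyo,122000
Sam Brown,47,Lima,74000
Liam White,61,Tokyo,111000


Filter: age > 40
Sort by: salary (descending)

Filtered records (5):
  Alice White, age 60, salary $143000
  Rosa Jones, age 42, salary $124000
  Liam White, age 61, salary $111000
  Sam Brown, age 47, salary $74000
  Grace Harris, age 59, salary $50000

Highest salary: Alice White ($143000)

Alice White


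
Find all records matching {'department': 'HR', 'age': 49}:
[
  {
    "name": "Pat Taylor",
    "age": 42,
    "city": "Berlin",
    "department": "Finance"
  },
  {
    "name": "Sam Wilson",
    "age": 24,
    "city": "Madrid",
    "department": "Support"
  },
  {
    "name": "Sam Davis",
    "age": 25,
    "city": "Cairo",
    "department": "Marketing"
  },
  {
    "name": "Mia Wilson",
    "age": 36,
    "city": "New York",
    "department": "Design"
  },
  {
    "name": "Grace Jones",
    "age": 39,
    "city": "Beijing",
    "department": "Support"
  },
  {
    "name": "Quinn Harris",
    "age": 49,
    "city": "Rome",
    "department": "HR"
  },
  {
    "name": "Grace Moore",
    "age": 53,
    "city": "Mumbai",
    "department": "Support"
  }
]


Search criteria: {'department': 'HR', 'age': 49}

Checking 7 records:
  Pat Taylor: {department: Finance, age: 42}
  Sam Wilson: {department: Support, age: 24}
  Sam Davis: {department: Marketing, age: 25}
  Mia Wilson: {department: Design, age: 36}
  Grace Jones: {department: Support, age: 39}
  Quinn Harris: {department: HR, age: 49} <-- MATCH
  Grace Moore: {department: Support, age: 53}

Matches: ["Quinn Harris"]

["Quinn Harris"]


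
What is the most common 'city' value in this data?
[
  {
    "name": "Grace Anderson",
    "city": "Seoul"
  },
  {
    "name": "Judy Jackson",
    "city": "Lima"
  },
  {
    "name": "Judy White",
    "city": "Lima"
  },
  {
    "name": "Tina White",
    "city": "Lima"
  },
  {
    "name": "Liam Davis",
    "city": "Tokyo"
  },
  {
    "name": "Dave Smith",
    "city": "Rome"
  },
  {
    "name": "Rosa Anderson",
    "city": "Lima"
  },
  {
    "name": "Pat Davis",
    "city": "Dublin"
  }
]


Counting 'city' values across 8 records:

  Lima: 4 ####
  Seoul: 1 #
  Tokyo: 1 #
  Rome: 1 #
  Dublin: 1 #

Most common: Lima (4 times)

Lima (4 times)


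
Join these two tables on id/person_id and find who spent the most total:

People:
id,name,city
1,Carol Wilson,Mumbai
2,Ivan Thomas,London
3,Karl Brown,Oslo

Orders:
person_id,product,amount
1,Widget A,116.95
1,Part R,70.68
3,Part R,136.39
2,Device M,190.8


Join on: people.id = orders.person_id

Joined rows:
  Carol Wilson (Mumbai) bought Widget A for $116.95
  Carol Wilson (Mumbai) bought Part R for $70.68
  Karl Brown (Oslo) bought Part R for $136.39
  Ivan Thomas (London) bought Device M for $190.8

Total per person:
  Ivan Thomas: $190.80
  Carol Wilson: $187.63
  Karl Brown: $136.39

Top spender: Ivan Thomas ($190.80)

Ivan Thomas ($190.80)


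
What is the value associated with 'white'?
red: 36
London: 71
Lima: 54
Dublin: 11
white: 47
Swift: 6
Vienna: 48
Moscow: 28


Looking up key 'white'
Value: 47

47


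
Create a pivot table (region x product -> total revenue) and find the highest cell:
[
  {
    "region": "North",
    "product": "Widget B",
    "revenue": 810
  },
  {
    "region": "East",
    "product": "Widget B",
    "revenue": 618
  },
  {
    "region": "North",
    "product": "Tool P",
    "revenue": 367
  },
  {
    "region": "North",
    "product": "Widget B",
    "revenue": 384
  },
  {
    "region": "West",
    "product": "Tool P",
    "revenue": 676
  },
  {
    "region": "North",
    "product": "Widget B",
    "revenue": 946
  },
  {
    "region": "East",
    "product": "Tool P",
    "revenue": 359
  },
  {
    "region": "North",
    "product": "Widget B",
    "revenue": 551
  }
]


Pivot: region (rows) x product (columns) -> total revenue

     Tool P        Widget B    
East           359           618  
North          367          2691  
West           676             0  

Highest: North / Widget B = $2691

North / Widget B = $2691


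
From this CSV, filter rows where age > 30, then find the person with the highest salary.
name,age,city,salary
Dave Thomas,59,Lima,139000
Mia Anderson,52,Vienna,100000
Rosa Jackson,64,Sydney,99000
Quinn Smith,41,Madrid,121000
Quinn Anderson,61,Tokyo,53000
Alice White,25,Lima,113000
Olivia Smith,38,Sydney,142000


Filter: age > 30
Sort by: salary (descending)

Filtered records (6):
  Olivia Smith, age 38, salary $142000
  Dave Thomas, age 59, salary $139000
  Quinn Smith, age 41, salary $121000
  Mia Anderson, age 52, salary $100000
  Rosa Jackson, age 64, salary $99000
  Quinn Anderson, age 61, salary $53000

Highest salary: Olivia Smith ($142000)

Olivia Smith


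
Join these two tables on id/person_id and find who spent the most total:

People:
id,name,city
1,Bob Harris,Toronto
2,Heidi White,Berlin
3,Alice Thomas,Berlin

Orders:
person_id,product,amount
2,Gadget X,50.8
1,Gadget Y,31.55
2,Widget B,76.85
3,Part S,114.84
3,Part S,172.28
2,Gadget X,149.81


Join on: people.id = orders.person_id

Joined rows:
  Heidi White (Berlin) bought Gadget X for $50.8
  Bob Harris (Toronto) bought Gadget Y for $31.55
  Heidi White (Berlin) bought Widget B for $76.85
  Alice Thomas (Berlin) bought Part S for $114.84
  Alice Thomas (Berlin) bought Part S for $172.28
  Heidi White (Berlin) bought Gadget X for $149.81

Total per person:
  Alice Thomas: $287.12
  Heidi White: $277.46
  Bob Harris: $31.55

Top spender: Alice Thomas ($287.12)

Alice Thomas ($287.12)
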